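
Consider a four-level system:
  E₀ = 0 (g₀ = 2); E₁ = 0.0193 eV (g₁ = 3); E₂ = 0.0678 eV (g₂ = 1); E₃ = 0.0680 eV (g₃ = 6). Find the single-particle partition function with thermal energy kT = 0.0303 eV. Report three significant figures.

Z = 4.33

Eᵢ/kT = 0, 0.63696, 2.2376, 2.2442.
Z = Σ gᵢe^(−Eᵢ/kT) = 2·e^(−0) + 3·e^(−0.63696) + 1·e^(−2.2376) + 6·e^(−2.2442) = 2.0000 + 1.5867 + 0.10671 + 0.63607 = 4.3295.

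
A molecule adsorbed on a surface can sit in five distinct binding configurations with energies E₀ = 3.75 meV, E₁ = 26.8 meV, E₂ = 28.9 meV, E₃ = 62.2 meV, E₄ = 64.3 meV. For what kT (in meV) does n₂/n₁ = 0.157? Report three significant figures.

n₂/n₁ = exp[−(E₂−E₁)/kT] = 0.157.
⇒ (E₂−E₁)/kT = ln(1/0.157) = ln(6.3694) = 1.8515.
kT = 2.1 meV / 1.8515 = 1.13 meV.

1.13 meV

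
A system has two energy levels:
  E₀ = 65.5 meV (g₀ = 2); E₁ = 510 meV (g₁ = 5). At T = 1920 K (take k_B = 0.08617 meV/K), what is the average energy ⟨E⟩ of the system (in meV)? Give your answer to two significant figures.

k_BT = 0.08617 × 1920 K = 165.4 meV.
Eᵢ/kT = 0.3960, 3.083.
Z = Σ gᵢe^(−Eᵢ/kT) = 2·e^(−0.3960) + 5·e^(−3.083) = 1.346 + 0.2291 = 1.575.
⟨E⟩ = Σ Eᵢ gᵢe^(−Eᵢ/kT) / Z = (65.5·1.346 + 510·0.2291) / 1.575 = 130 meV.

130 meV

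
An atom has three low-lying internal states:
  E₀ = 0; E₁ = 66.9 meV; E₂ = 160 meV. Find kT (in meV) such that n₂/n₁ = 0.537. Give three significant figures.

150 meV

n₂/n₁ = exp[−(E₂−E₁)/kT] = 0.537.
⇒ (E₂−E₁)/kT = ln(1/0.537) = ln(1.8622) = 0.62176.
kT = 93.1 meV / 0.62176 = 150 meV.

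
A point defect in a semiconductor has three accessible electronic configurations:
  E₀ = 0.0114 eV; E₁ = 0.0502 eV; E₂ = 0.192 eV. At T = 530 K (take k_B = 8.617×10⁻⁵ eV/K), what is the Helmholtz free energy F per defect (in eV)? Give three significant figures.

k_BT = 8.617×10⁻⁵ × 530 K = 0.045670 eV.
Eᵢ/kT = 0.24962, 1.0992, 4.2041.
Z = Σ e^(−Eᵢ/kT) = e^(−0.24962) + e^(−1.0992) + e^(−4.2041) = 0.77910 + 0.33314 + 0.014934 = 1.1272.
F = −kT ln Z = −0.045670 × ln(1.1272) = −0.045670 × 0.11974 = -0.00547 eV.

-0.00547 eV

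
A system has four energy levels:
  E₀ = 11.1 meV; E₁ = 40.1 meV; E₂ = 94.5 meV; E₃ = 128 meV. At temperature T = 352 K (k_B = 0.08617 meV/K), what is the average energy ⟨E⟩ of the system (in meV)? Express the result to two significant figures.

k_BT = 0.08617 × 352 K = 30.33 meV.
Eᵢ/kT = 0.3660, 1.322, 3.116, 4.220.
Z = Σ e^(−Eᵢ/kT) = e^(−0.3660) + e^(−1.322) + e^(−3.116) + e^(−4.220) = 0.6935 + 0.2666 + 0.04433 + 0.01470 = 1.019.
⟨E⟩ = Σ Eᵢ e^(−Eᵢ/kT) / Z = (11.1·0.6935 + 40.1·0.2666 + 94.5·0.04433 + 128·0.01470) / 1.019 = 24 meV.

24 meV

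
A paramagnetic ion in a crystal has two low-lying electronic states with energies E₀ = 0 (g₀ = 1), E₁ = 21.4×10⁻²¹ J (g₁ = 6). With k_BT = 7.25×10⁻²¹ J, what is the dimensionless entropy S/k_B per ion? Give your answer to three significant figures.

Eᵢ/kT = 0, 2.9517.
Z = Σ gᵢe^(−Eᵢ/kT) = 1·e^(−0) + 6·e^(−2.9517) = 1.0000 + 0.31350 = 1.3135.
⟨E⟩ = Σ EᵢPᵢ = 5.1077 ×10⁻²¹ J.
S/k_B = ln Z + ⟨E⟩/kT = ln(1.3135) + 5.1077/7.25 = 0.27270 + 0.70451 = 0.977.

0.977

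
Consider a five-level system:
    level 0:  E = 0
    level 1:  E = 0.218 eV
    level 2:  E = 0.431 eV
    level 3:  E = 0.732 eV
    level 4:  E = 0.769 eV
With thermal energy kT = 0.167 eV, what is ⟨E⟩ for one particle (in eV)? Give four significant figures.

Eᵢ/kT = 0, 1.30539, 2.58084, 4.38323, 4.60479.
Z = Σ e^(−Eᵢ/kT) = e^(−0) + e^(−1.30539) + e^(−2.58084) + e^(−4.38323) + e^(−4.60479) = 1.00000 + 0.271067 + 0.0757104 + 0.0124850 + 0.0100038 = 1.36927.
⟨E⟩ = Σ Eᵢ e^(−Eᵢ/kT) / Z = (0·1.00000 + 0.218·0.271067 + 0.431·0.0757104 + 0.732·0.0124850 + 0.769·0.0100038) / 1.36927 = 0.07928 eV.

0.07928 eV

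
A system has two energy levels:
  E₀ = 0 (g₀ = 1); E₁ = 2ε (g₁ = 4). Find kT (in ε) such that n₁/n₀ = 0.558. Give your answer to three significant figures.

1.02 ε

n₁/n₀ = (g₁/g₀) exp[−(E₁−E₀)/kT] = 0.558.
⇒ (E₁−E₀)/kT = ln((4/1)/0.558) = ln(7.1685) = 1.9697.
kT = 2ε / 1.9697 = 1.02 ε.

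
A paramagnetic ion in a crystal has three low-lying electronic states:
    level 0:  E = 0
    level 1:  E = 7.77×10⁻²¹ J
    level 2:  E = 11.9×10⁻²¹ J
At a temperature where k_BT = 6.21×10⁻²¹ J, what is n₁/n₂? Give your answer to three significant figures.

1.94

n₁/n₂ = exp[−(E₁−E₂)/kT] = exp(−(-4.13 ×10⁻²¹ J)/(6.21 ×10⁻²¹ J)) = exp(0.66506) = 1.94.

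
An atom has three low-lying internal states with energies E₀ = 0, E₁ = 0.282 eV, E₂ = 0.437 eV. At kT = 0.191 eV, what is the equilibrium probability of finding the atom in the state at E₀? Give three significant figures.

Eᵢ/kT = 0, 1.4764, 2.2880.
Z = Σ e^(−Eᵢ/kT) = e^(−0) + e^(−1.4764) + e^(−2.2880) = 1.0000 + 0.22846 + 0.10147 = 1.3299.
P₀ = e^(−E₀/kT) / Z = 1.0000/1.3299 = 0.752.

0.752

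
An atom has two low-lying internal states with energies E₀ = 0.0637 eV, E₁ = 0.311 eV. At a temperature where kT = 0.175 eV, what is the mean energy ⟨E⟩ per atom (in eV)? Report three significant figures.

Eᵢ/kT = 0.36400, 1.7771.
Z = Σ e^(−Eᵢ/kT) = e^(−0.36400) + e^(−1.7771) = 0.69489 + 0.16913 = 0.86402.
⟨E⟩ = Σ Eᵢ e^(−Eᵢ/kT) / Z = (0.0637·0.69489 + 0.311·0.16913) / 0.86402 = 0.112 eV.

0.112 eV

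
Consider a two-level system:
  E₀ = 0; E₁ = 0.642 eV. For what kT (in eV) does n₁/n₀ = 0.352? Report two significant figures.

n₁/n₀ = exp[−(E₁−E₀)/kT] = 0.352.
⇒ (E₁−E₀)/kT = ln(1/0.352) = ln(2.841) = 1.044.
kT = 0.642 eV / 1.044 = 0.61 eV.

0.61 eV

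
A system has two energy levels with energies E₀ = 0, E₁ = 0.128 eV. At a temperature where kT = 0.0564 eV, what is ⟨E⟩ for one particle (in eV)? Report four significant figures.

Eᵢ/kT = 0, 2.26950.
Z = Σ e^(−Eᵢ/kT) = e^(−0) + e^(−2.26950) = 1.00000 + 0.103364 = 1.10336.
⟨E⟩ = Σ Eᵢ e^(−Eᵢ/kT) / Z = (0·1.00000 + 0.128·0.103364) / 1.10336 = 0.01199 eV.

0.01199 eV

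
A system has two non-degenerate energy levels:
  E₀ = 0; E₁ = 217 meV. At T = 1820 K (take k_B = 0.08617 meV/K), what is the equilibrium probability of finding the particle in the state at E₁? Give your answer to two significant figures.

k_BT = 0.08617 × 1820 K = 156.8 meV.
Eᵢ/kT = 0, 1.384.
Z = Σ e^(−Eᵢ/kT) = e^(−0) + e^(−1.384) = 1.000 + 0.2506 = 1.251.
P₁ = e^(−E₁/kT) / Z = 0.2506/1.251 = 0.20.

0.20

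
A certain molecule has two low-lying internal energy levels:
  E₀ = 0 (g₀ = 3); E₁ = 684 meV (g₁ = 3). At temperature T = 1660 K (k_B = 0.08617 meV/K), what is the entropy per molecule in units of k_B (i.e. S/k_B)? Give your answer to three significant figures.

k_BT = 0.08617 × 1660 K = 143.04 meV.
Eᵢ/kT = 0, 4.7819.
Z = Σ gᵢe^(−Eᵢ/kT) = 3·e^(−0) + 3·e^(−4.7819) = 3.0000 + 0.025140 = 3.0251.
⟨E⟩ = Σ EᵢPᵢ = 5.6844 meV.
S/k_B = ln Z + ⟨E⟩/kT = ln(3.0251) + 5.6844/143.04 = 1.1069 + 0.039740 = 1.15.

1.15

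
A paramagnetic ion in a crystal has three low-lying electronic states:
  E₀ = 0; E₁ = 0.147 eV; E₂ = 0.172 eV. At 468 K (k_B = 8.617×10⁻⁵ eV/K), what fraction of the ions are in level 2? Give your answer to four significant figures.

0.01351

k_BT = 8.617×10⁻⁵ × 468 K = 0.0403276 eV.
Eᵢ/kT = 0, 3.64515, 4.26507.
Z = Σ e^(−Eᵢ/kT) = e^(−0) + e^(−3.64515) + e^(−4.26507) = 1.00000 + 0.0261175 + 0.0140509 = 1.04017.
P₂ = e^(−E₂/kT) / Z = 0.0140509/1.04017 = 0.01351.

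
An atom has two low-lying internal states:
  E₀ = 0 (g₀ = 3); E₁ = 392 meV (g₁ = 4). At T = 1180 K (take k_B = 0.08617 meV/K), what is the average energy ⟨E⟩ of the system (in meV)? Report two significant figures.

k_BT = 0.08617 × 1180 K = 101.7 meV.
Eᵢ/kT = 0, 3.854.
Z = Σ gᵢe^(−Eᵢ/kT) = 3·e^(−0) + 4·e^(−3.854) = 3.000 + 0.08478 = 3.085.
⟨E⟩ = Σ Eᵢ gᵢe^(−Eᵢ/kT) / Z = (0·3.000 + 392·0.08478) / 3.085 = 11 meV.

11 meV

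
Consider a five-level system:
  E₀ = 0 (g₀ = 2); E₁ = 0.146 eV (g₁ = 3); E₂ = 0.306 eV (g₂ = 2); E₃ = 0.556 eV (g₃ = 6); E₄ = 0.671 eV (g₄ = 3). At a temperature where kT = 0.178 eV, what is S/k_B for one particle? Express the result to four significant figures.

Eᵢ/kT = 0, 0.820225, 1.71910, 3.12360, 3.76966.
Z = Σ gᵢe^(−Eᵢ/kT) = 2·e^(−0) + 3·e^(−0.820225) + 2·e^(−1.71910) + 6·e^(−3.12360) + 3·e^(−3.76966) = 2.00000 + 1.32100 + 0.358455 + 0.263991 + 0.0691797 = 4.01263.
⟨E⟩ = Σ EᵢPᵢ = 0.123548 eV.
S/k_B = ln Z + ⟨E⟩/kT = ln(4.01263) + 0.123548/0.178 = 1.38945 + 0.694090 = 2.084.

2.084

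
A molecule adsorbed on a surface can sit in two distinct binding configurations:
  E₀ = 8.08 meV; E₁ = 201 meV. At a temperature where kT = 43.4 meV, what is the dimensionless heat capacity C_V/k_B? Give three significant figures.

Eᵢ/kT = 0.18618, 4.6313.
Z = Σ e^(−Eᵢ/kT) = e^(−0.18618) + e^(−4.6313) = 0.83012 + 0.0097421 = 0.83986.
⟨E⟩ = 10.318 meV, ⟨E²⟩ = 533.17 meV².
C_V/k_B = (⟨E²⟩ − ⟨E⟩²)/(kT)² = (533.17 − 106.46)/1883.6 = 0.227.

0.227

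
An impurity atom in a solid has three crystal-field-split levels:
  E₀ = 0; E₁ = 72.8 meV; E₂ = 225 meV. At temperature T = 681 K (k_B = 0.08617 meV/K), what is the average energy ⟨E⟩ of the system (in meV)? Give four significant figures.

19.77 meV

k_BT = 0.08617 × 681 K = 58.6818 meV.
Eᵢ/kT = 0, 1.24059, 3.83424.
Z = Σ e^(−Eᵢ/kT) = e^(−0) + e^(−1.24059) + e^(−3.83424) = 1.00000 + 0.289214 + 0.0216178 = 1.31083.
⟨E⟩ = Σ Eᵢ e^(−Eᵢ/kT) / Z = (0·1.00000 + 72.8·0.289214 + 225·0.0216178) / 1.31083 = 19.77 meV.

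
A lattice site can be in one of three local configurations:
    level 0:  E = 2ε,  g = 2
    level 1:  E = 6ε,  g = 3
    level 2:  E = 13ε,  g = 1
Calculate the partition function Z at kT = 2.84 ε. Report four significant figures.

Z = 1.362

Eᵢ/kT = 0.704225, 2.11268, 4.57746.
Z = Σ gᵢe^(−Eᵢ/kT) = 2·e^(−0.704225) + 3·e^(−2.11268) + 1·e^(−4.57746) = 0.988983 + 0.362740 + 0.0102810 = 1.36200.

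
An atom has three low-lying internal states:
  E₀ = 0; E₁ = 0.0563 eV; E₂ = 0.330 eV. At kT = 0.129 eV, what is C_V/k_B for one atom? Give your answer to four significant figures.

0.2878

Eᵢ/kT = 0, 0.436434, 2.55814.
Z = Σ e^(−Eᵢ/kT) = e^(−0) + e^(−0.436434) + e^(−2.55814) = 1.00000 + 0.646337 + 0.0774487 = 1.72379.
⟨E⟩ = 0.0359364 eV, ⟨E²⟩ = 0.00608128 eV².
C_V/k_B = (⟨E²⟩ − ⟨E⟩²)/(kT)² = (0.00608128 − 0.00129142)/0.0166410 = 0.2878.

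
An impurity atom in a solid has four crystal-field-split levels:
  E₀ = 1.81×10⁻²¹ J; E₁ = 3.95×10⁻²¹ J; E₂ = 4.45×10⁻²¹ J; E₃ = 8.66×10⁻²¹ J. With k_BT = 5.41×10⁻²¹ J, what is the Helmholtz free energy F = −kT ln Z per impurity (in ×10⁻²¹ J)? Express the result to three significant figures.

Eᵢ/kT = 0.33457, 0.73013, 0.82255, 1.6007.
Z = Σ e^(−Eᵢ/kT) = e^(−0.33457) + e^(−0.73013) + e^(−0.82255) + e^(−1.6007) = 0.71565 + 0.48185 + 0.43931 + 0.20176 = 1.8386.
F = −kT ln Z = −5.41 × ln(1.8386) = −5.41 × 0.60900 = -3.29 ×10⁻²¹ J.

-3.29 ×10⁻²¹ J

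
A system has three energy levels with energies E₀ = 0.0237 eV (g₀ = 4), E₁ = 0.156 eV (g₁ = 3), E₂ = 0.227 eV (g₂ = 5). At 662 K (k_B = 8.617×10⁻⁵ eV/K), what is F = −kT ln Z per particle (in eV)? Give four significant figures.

k_BT = 8.617×10⁻⁵ × 662 K = 0.0570445 eV.
Eᵢ/kT = 0.415465, 2.73471, 3.97935.
Z = Σ gᵢe^(−Eᵢ/kT) = 4·e^(−0.415465) + 3·e^(−2.73471) + 5·e^(−3.97935) = 2.64013 + 0.194738 + 0.0934889 = 2.92836.
F = −kT ln Z = −0.0570445 × ln(2.92836) = −0.0570445 × 1.07444 = -0.06129 eV.

-0.06129 eV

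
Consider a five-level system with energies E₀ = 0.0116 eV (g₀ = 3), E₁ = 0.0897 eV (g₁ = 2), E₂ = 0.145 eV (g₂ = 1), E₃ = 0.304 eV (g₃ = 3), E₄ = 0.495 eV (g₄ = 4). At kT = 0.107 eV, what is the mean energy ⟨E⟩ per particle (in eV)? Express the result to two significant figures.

0.054 eV

Eᵢ/kT = 0.1084, 0.8383, 1.355, 2.841, 4.626.
Z = Σ gᵢe^(−Eᵢ/kT) = 3·e^(−0.1084) + 2·e^(−0.8383) + 1·e^(−1.355) + 3·e^(−2.841) + 4·e^(−4.626) = 2.692 + 0.8649 + 0.2579 + 0.1751 + 0.03918 = 4.029.
⟨E⟩ = Σ Eᵢ gᵢe^(−Eᵢ/kT) / Z = (0.0116·2.692 + 0.0897·0.8649 + 0.145·0.2579 + 0.304·0.1751 + 0.495·0.03918) / 4.029 = 0.054 eV.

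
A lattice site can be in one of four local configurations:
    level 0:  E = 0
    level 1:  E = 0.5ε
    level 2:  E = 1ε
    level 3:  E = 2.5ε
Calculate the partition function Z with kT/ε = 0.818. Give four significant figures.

Z = 1.884

Eᵢ/kT = 0, 0.611247, 1.22249, 3.05623.
Z = Σ e^(−Eᵢ/kT) = e^(−0) + e^(−0.611247) + e^(−1.22249) + e^(−3.05623) = 1.00000 + 0.542674 + 0.294496 + 0.0470648 = 1.88423.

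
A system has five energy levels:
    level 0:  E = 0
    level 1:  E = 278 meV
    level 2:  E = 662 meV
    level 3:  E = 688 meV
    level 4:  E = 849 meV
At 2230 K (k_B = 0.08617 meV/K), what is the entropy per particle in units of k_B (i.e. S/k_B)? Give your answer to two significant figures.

k_BT = 0.08617 × 2230 K = 192.2 meV.
Eᵢ/kT = 0, 1.446, 3.444, 3.580, 4.417.
Z = Σ e^(−Eᵢ/kT) = e^(−0) + e^(−1.446) + e^(−3.444) + e^(−3.580) + e^(−4.417) = 1.000 + 0.2355 + 0.03194 + 0.02788 + 0.01207 = 1.307.
⟨E⟩ = Σ EᵢPᵢ = 88.79 meV.
S/k_B = ln Z + ⟨E⟩/kT = ln(1.307) + 88.79/192.2 = 0.2677 + 0.4620 = 0.73.

0.73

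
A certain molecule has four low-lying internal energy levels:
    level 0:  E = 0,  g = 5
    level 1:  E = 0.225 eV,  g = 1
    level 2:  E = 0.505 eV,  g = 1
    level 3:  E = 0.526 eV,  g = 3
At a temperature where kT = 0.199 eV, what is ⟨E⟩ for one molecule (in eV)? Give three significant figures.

Eᵢ/kT = 0, 1.1307, 2.5377, 2.6432.
Z = Σ gᵢe^(−Eᵢ/kT) = 5·e^(−0) + 1·e^(−1.1307) + 1·e^(−2.5377) + 3·e^(−2.6432) = 5.0000 + 0.32281 + 0.079048 + 0.21340 = 5.6153.
⟨E⟩ = Σ Eᵢ gᵢe^(−Eᵢ/kT) / Z = (0·5.0000 + 0.225·0.32281 + 0.505·0.079048 + 0.526·0.21340) / 5.6153 = 0.0400 eV.

0.0400 eV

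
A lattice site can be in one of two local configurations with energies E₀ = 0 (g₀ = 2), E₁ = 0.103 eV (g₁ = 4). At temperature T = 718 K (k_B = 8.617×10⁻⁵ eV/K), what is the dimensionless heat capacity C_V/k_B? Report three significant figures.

k_BT = 8.617×10⁻⁵ × 718 K = 0.061870 eV.
Eᵢ/kT = 0, 1.6648.
Z = Σ gᵢe^(−Eᵢ/kT) = 2·e^(−0) + 4·e^(−1.6648) = 2.0000 + 0.75691 = 2.7569.
⟨E⟩ = 0.028279 eV, ⟨E²⟩ = 0.0029127 eV².
C_V/k_B = (⟨E²⟩ − ⟨E⟩²)/(kT)² = (0.0029127 − 0.00079970)/0.0038279 = 0.552.

0.552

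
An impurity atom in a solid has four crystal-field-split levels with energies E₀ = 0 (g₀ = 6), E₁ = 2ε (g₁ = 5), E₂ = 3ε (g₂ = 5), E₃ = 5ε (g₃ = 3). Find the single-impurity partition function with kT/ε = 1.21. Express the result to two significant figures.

Z = 7.4

Eᵢ/kT = 0, 1.653, 2.479, 4.132.
Z = Σ gᵢe^(−Eᵢ/kT) = 6·e^(−0) + 5·e^(−1.653) + 5·e^(−2.479) + 3·e^(−4.132) = 6.000 + 0.9574 + 0.4191 + 0.04815 = 7.425.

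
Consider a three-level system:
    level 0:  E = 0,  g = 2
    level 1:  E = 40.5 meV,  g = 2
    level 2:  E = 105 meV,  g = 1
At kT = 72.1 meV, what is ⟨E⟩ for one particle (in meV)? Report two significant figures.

Eᵢ/kT = 0, 0.5617, 1.456.
Z = Σ gᵢe^(−Eᵢ/kT) = 2·e^(−0) + 2·e^(−0.5617) + 1·e^(−1.456) = 2.000 + 1.140 + 0.2332 = 3.373.
⟨E⟩ = Σ Eᵢ gᵢe^(−Eᵢ/kT) / Z = (0·2.000 + 40.5·1.140 + 105·0.2332) / 3.373 = 21 meV.

21 meV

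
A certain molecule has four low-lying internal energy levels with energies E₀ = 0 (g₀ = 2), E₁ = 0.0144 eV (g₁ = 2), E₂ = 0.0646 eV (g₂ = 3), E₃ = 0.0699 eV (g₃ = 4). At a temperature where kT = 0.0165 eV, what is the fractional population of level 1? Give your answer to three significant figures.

Eᵢ/kT = 0, 0.87273, 3.9152, 4.2364.
Z = Σ gᵢe^(−Eᵢ/kT) = 2·e^(−0) + 2·e^(−0.87273) + 3·e^(−3.9152) + 4·e^(−4.2364) = 2.0000 + 0.83562 + 0.059810 + 0.057838 = 2.9533.
P₁ = g₁ e^(−E₁/kT) / Z = 0.83562/2.9533 = 0.283.

0.283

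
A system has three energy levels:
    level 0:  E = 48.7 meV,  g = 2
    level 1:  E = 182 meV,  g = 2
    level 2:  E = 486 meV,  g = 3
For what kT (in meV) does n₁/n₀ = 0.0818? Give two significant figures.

n₁/n₀ = (g₁/g₀) exp[−(E₁−E₀)/kT] = 0.0818.
⇒ (E₁−E₀)/kT = ln((2/2)/0.0818) = ln(12.22) = 2.503.
kT = 133.3 meV / 2.503 = 53 meV.

53 meV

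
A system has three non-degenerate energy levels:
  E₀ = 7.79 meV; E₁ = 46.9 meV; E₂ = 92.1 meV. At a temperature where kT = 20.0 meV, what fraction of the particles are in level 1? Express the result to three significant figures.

Eᵢ/kT = 0.38950, 2.3450, 4.6050.
Z = Σ e^(−Eᵢ/kT) = e^(−0.38950) + e^(−2.3450) + e^(−4.6050) = 0.67740 + 0.095847 + 0.010002 = 0.78325.
P₁ = e^(−E₁/kT) / Z = 0.095847/0.78325 = 0.122.

0.122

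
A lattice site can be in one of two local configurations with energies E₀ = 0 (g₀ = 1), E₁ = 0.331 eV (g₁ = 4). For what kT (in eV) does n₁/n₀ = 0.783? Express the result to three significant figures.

0.203 eV

n₁/n₀ = (g₁/g₀) exp[−(E₁−E₀)/kT] = 0.783.
⇒ (E₁−E₀)/kT = ln((4/1)/0.783) = ln(5.1086) = 1.6309.
kT = 0.331 eV / 1.6309 = 0.203 eV.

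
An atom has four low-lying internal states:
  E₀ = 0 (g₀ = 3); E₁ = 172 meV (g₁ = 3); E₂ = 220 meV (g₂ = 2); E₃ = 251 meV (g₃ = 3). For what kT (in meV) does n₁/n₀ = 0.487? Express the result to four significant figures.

239.1 meV

n₁/n₀ = (g₁/g₀) exp[−(E₁−E₀)/kT] = 0.487.
⇒ (E₁−E₀)/kT = ln((3/3)/0.487) = ln(2.05339) = 0.719492.
kT = 172 meV / 0.719492 = 239.1 meV.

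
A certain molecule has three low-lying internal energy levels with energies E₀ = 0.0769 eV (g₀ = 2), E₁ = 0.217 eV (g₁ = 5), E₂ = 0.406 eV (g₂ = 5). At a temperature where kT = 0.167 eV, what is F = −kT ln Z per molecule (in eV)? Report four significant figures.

-0.1871 eV

Eᵢ/kT = 0.460479, 1.29940, 2.43114.
Z = Σ gᵢe^(−Eᵢ/kT) = 2·e^(−0.460479) + 5·e^(−1.29940) + 5·e^(−2.43114) = 1.26196 + 1.36348 + 0.439683 = 3.06512.
F = −kT ln Z = −0.167 × ln(3.06512) = −0.167 × 1.12009 = -0.1871 eV.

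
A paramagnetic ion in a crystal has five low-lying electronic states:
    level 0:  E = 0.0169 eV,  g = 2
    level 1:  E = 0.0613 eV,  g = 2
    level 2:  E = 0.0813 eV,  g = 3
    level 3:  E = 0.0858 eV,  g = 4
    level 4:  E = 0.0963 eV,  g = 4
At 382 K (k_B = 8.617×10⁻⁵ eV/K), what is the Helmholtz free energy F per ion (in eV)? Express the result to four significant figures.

k_BT = 8.617×10⁻⁵ × 382 K = 0.0329169 eV.
Eᵢ/kT = 0.513414, 1.86227, 2.46986, 2.60656, 2.92555.
Z = Σ gᵢe^(−Eᵢ/kT) = 2·e^(−0.513414) + 2·e^(−1.86227) + 3·e^(−2.46986) + 4·e^(−2.60656) + 4·e^(−2.92555) = 1.19690 + 0.310639 + 0.253790 + 0.295152 + 0.214541 = 2.27102.
F = −kT ln Z = −0.0329169 × ln(2.27102) = −0.0329169 × 0.820229 = -0.02700 eV.

-0.02700 eV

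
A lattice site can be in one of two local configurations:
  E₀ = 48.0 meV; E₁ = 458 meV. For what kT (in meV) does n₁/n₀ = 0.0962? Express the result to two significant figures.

180 meV

n₁/n₀ = exp[−(E₁−E₀)/kT] = 0.0962.
⇒ (E₁−E₀)/kT = ln(1/0.0962) = ln(10.40) = 2.342.
kT = 410.0 meV / 2.342 = 180 meV.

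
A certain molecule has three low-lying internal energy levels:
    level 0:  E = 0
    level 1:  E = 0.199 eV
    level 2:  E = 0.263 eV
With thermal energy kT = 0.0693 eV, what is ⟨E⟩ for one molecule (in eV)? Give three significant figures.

0.0159 eV

Eᵢ/kT = 0, 2.8716, 3.7951.
Z = Σ e^(−Eᵢ/kT) = e^(−0) + e^(−2.8716) + e^(−3.7951) = 1.0000 + 0.056608 + 0.022481 = 1.0791.
⟨E⟩ = Σ Eᵢ e^(−Eᵢ/kT) / Z = (0·1.0000 + 0.199·0.056608 + 0.263·0.022481) / 1.0791 = 0.0159 eV.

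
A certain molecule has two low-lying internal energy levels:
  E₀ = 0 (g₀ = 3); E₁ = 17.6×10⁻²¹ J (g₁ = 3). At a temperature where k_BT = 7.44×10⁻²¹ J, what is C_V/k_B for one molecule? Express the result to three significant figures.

0.439

Eᵢ/kT = 0, 2.3656.
Z = Σ gᵢe^(−Eᵢ/kT) = 3·e^(−0) + 3·e^(−2.3656) = 3.0000 + 0.28168 = 3.2817.
⟨E⟩ = 1.5107, ⟨E²⟩ = 26.588.
C_V/k_B = (⟨E²⟩ − ⟨E⟩²)/(kT)² = (26.588 − 2.2822)/55.354 = 0.439.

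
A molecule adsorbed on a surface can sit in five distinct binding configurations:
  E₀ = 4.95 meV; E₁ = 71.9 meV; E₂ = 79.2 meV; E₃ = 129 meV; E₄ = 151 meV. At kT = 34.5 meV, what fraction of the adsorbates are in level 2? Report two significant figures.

0.089

Eᵢ/kT = 0.1435, 2.084, 2.296, 3.739, 4.377.
Z = Σ e^(−Eᵢ/kT) = e^(−0.1435) + e^(−2.084) + e^(−2.296) + e^(−3.739) + e^(−4.377) = 0.8663 + 0.1244 + 0.1007 + 0.02378 + 0.01256 = 1.128.
P₂ = e^(−E₂/kT) / Z = 0.1007/1.128 = 0.089.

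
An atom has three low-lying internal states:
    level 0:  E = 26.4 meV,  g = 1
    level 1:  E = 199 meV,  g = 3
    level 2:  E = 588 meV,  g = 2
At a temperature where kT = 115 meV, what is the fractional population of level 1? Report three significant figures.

0.397

Eᵢ/kT = 0.22957, 1.7304, 5.1130.
Z = Σ gᵢe^(−Eᵢ/kT) = 1·e^(−0.22957) + 3·e^(−1.7304) + 2·e^(−5.1130) = 0.79488 + 0.53164 + 0.012036 = 1.3386.
P₁ = g₁ e^(−E₁/kT) / Z = 0.53164/1.3386 = 0.397.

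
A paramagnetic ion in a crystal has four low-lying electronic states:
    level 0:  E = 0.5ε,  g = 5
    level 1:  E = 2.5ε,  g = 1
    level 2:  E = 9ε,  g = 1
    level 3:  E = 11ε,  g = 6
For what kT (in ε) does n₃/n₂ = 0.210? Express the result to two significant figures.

n₃/n₂ = (g₃/g₂) exp[−(E₃−E₂)/kT] = 0.210.
⇒ (E₃−E₂)/kT = ln((6/1)/0.210) = ln(28.57) = 3.352.
kT = 2ε / 3.352 = 0.60 ε.

0.60 ε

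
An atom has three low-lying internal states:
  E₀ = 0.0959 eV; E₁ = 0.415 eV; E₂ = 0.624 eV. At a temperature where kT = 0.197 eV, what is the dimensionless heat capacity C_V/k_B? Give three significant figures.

0.640

Eᵢ/kT = 0.48680, 2.1066, 3.1675.
Z = Σ e^(−Eᵢ/kT) = e^(−0.48680) + e^(−2.1066) + e^(−3.1675) = 0.61459 + 0.12165 + 0.042109 = 0.77835.
⟨E⟩ = 0.17434 eV, ⟨E²⟩ = 0.055245 eV².
C_V/k_B = (⟨E²⟩ − ⟨E⟩²)/(kT)² = (0.055245 − 0.030394)/0.038809 = 0.640.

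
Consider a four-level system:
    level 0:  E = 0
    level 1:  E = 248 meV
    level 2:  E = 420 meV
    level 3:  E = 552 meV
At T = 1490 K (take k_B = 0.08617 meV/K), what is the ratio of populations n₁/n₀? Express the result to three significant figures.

0.145

k_BT = 0.08617 × 1490 K = 128.39 meV.
n₁/n₀ = exp[−(E₁−E₀)/kT] = exp(−(248 meV)/(128.39 meV)) = exp(-1.9316) = 0.145.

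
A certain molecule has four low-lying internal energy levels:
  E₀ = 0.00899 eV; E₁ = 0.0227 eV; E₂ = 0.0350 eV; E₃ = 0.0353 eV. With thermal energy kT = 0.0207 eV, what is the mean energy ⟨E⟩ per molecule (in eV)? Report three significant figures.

0.0195 eV

Eᵢ/kT = 0.43430, 1.0966, 1.6908, 1.7053.
Z = Σ e^(−Eᵢ/kT) = e^(−0.43430) + e^(−1.0966) + e^(−1.6908) + e^(−1.7053) = 0.64772 + 0.33400 + 0.18437 + 0.18172 = 1.3478.
⟨E⟩ = Σ Eᵢ e^(−Eᵢ/kT) / Z = (0.00899·0.64772 + 0.0227·0.33400 + 0.0350·0.18437 + 0.0353·0.18172) / 1.3478 = 0.0195 eV.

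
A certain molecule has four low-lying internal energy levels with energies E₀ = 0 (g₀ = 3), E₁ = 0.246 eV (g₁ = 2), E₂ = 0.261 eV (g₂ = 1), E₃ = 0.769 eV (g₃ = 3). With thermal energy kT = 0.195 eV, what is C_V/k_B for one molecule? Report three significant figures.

Eᵢ/kT = 0, 1.2615, 1.3385, 3.9436.
Z = Σ gᵢe^(−Eᵢ/kT) = 3·e^(−0) + 2·e^(−1.2615) + 1·e^(−1.3385) + 3·e^(−3.9436) = 3.0000 + 0.56646 + 0.26224 + 0.058135 = 3.8868.
⟨E⟩ = 0.064963 eV, ⟨E²⟩ = 0.022261 eV².
C_V/k_B = (⟨E²⟩ − ⟨E⟩²)/(kT)² = (0.022261 − 0.0042202)/0.038025 = 0.474.

0.474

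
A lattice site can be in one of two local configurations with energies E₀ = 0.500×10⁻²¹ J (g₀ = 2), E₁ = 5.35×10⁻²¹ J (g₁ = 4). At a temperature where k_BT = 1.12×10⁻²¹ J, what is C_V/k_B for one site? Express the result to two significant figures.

Eᵢ/kT = 0.4464, 4.777.
Z = Σ gᵢe^(−Eᵢ/kT) = 2·e^(−0.4464) + 4·e^(−4.777) = 1.280 + 0.03368 = 1.314.
⟨E⟩ = 0.6242, ⟨E²⟩ = 0.9772.
C_V/k_B = (⟨E²⟩ − ⟨E⟩²)/(kT)² = (0.9772 − 0.3896)/1.254 = 0.47.

0.47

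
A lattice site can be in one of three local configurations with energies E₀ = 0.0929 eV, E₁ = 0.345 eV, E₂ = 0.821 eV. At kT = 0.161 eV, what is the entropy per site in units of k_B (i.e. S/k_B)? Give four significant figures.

0.5071

Eᵢ/kT = 0.577019, 2.14286, 5.09938.
Z = Σ e^(−Eᵢ/kT) = e^(−0.577019) + e^(−2.14286) + e^(−5.09938) = 0.561570 + 0.117319 + 0.00610053 = 0.684990.
⟨E⟩ = Σ EᵢPᵢ = 0.142562 eV.
S/k_B = ln Z + ⟨E⟩/kT = ln(0.684990) + 0.142562/0.161 = -0.378351 + 0.885478 = 0.5071.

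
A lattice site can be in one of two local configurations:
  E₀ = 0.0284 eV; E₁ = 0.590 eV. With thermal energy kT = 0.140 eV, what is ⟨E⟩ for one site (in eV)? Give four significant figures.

Eᵢ/kT = 0.202857, 4.21429.
Z = Σ e^(−Eᵢ/kT) = e^(−0.202857) + e^(−4.21429) = 0.816395 + 0.0147828 = 0.831178.
⟨E⟩ = Σ Eᵢ e^(−Eᵢ/kT) / Z = (0.0284·0.816395 + 0.590·0.0147828) / 0.831178 = 0.03839 eV.

0.03839 eV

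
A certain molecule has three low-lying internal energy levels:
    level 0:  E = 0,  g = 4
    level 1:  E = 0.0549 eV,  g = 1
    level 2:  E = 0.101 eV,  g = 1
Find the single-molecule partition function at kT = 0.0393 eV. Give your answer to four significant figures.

Eᵢ/kT = 0, 1.39695, 2.56997.
Z = Σ gᵢe^(−Eᵢ/kT) = 4·e^(−0) + 1·e^(−1.39695) + 1·e^(−2.56997) = 4.00000 + 0.247350 + 0.0765378 = 4.32389.

Z = 4.324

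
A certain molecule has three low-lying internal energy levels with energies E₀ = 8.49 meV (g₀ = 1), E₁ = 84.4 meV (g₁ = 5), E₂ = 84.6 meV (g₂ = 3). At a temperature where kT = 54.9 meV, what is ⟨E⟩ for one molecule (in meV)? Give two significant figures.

59 meV

Eᵢ/kT = 0.1546, 1.537, 1.541.
Z = Σ gᵢe^(−Eᵢ/kT) = 1·e^(−0.1546) + 5·e^(−1.537) + 3·e^(−1.541) = 0.8568 + 1.075 + 0.6425 = 2.574.
⟨E⟩ = Σ Eᵢ gᵢe^(−Eᵢ/kT) / Z = (8.49·0.8568 + 84.4·1.075 + 84.6·0.6425) / 2.574 = 59 meV.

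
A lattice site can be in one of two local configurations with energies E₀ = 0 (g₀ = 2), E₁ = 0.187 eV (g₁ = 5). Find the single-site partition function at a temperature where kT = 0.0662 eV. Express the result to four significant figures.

Eᵢ/kT = 0, 2.82477.
Z = Σ gᵢe^(−Eᵢ/kT) = 2·e^(−0) + 5·e^(−2.82477) = 2.00000 + 0.296611 = 2.29661.

Z = 2.297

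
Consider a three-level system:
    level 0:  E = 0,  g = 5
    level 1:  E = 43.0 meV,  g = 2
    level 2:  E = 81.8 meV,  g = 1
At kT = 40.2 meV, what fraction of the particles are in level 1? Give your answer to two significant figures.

Eᵢ/kT = 0, 1.070, 2.035.
Z = Σ gᵢe^(−Eᵢ/kT) = 5·e^(−0) + 2·e^(−1.070) + 1·e^(−2.035) = 5.000 + 0.6860 + 0.1307 = 5.817.
P₁ = g₁ e^(−E₁/kT) / Z = 0.6860/5.817 = 0.12.

0.12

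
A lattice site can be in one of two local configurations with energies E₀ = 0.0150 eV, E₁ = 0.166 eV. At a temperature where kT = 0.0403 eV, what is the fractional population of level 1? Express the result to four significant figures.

Eᵢ/kT = 0.372208, 4.11911.
Z = Σ e^(−Eᵢ/kT) = e^(−0.372208) + e^(−4.11911) = 0.689211 + 0.0162590 = 0.705470.
P₁ = e^(−E₁/kT) / Z = 0.0162590/0.705470 = 0.02305.

0.02305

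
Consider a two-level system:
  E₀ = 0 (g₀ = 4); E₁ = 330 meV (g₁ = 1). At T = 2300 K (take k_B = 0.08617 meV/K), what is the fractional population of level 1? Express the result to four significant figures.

0.04516

k_BT = 0.08617 × 2300 K = 198.191 meV.
Eᵢ/kT = 0, 1.66506.
Z = Σ gᵢe^(−Eᵢ/kT) = 4·e^(−0) + 1·e^(−1.66506) = 4.00000 + 0.189179 = 4.18918.
P₁ = g₁ e^(−E₁/kT) / Z = 0.189179/4.18918 = 0.04516.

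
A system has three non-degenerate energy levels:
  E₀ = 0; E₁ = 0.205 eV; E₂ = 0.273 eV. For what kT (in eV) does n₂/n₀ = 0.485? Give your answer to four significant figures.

0.3773 eV

n₂/n₀ = exp[−(E₂−E₀)/kT] = 0.485.
⇒ (E₂−E₀)/kT = ln(1/0.485) = ln(2.06186) = 0.723608.
kT = 0.273 eV / 0.723608 = 0.3773 eV.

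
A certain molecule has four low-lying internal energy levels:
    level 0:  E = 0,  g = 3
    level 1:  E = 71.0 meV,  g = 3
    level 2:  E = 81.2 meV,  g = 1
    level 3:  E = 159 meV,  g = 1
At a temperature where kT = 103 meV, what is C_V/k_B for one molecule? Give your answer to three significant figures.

Eᵢ/kT = 0, 0.68932, 0.78835, 1.5437.
Z = Σ gᵢe^(−Eᵢ/kT) = 3·e^(−0) + 3·e^(−0.68932) + 1·e^(−0.78835) + 1·e^(−1.5437) = 3.0000 + 1.5058 + 0.45459 + 0.21359 = 5.1740.
⟨E⟩ = 34.361 meV, ⟨E²⟩ = 3090.0 meV².
C_V/k_B = (⟨E²⟩ − ⟨E⟩²)/(kT)² = (3090.0 − 1180.7)/10609 = 0.180.

0.180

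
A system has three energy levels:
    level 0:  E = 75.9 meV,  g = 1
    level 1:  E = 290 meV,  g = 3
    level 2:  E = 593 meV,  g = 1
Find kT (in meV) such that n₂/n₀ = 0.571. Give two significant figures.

920 meV

n₂/n₀ = (g₂/g₀) exp[−(E₂−E₀)/kT] = 0.571.
⇒ (E₂−E₀)/kT = ln((1/1)/0.571) = ln(1.751) = 0.5602.
kT = 517.1 meV / 0.5602 = 920 meV.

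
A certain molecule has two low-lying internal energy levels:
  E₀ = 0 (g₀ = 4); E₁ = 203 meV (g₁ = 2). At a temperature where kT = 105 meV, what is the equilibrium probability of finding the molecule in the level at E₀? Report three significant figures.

Eᵢ/kT = 0, 1.9333.
Z = Σ gᵢe^(−Eᵢ/kT) = 4·e^(−0) + 2·e^(−1.9333) = 4.0000 + 0.28934 = 4.2893.
P₀ = g₀ e^(−E₀/kT) / Z = 4.0000/4.2893 = 0.933.

0.933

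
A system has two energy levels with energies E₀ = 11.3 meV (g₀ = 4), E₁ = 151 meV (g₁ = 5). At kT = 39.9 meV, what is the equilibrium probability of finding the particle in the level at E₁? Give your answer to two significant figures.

0.036

Eᵢ/kT = 0.2832, 3.784.
Z = Σ gᵢe^(−Eᵢ/kT) = 4·e^(−0.2832) + 5·e^(−3.784) = 3.013 + 0.1137 = 3.127.
P₁ = g₁ e^(−E₁/kT) / Z = 0.1137/3.127 = 0.036.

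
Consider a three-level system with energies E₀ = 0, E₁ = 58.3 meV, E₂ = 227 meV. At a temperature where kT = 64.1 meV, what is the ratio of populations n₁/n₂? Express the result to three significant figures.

n₁/n₂ = exp[−(E₁−E₂)/kT] = exp(−(-168.7 meV)/(64.1 meV)) = exp(2.6318) = 13.9.

13.9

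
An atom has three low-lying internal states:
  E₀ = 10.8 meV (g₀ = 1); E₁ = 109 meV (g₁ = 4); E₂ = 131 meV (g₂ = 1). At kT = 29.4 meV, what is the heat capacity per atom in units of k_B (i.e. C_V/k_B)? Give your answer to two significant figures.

1.4

Eᵢ/kT = 0.3673, 3.707, 4.456.
Z = Σ gᵢe^(−Eᵢ/kT) = 1·e^(−0.3673) + 4·e^(−3.707) + 1·e^(−4.456) = 0.6926 + 0.09820 + 0.01161 = 0.8024.
⟨E⟩ = 24.56 meV, ⟨E²⟩ = 1803 meV².
C_V/k_B = (⟨E²⟩ − ⟨E⟩²)/(kT)² = (1803 − 603.2)/864.4 = 1.4.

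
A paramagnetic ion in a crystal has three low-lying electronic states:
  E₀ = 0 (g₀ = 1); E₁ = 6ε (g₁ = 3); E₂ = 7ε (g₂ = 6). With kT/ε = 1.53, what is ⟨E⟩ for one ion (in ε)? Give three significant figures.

Eᵢ/kT = 0, 3.9216, 4.5752.
Z = Σ gᵢe^(−Eᵢ/kT) = 1·e^(−0) + 3·e^(−3.9216) + 6·e^(−4.5752) = 1.0000 + 0.059428 + 0.061825 = 1.1213.
⟨E⟩ = Σ Eᵢ gᵢe^(−Eᵢ/kT) / Z = (0·1.0000 + 6·0.059428 + 7·0.061825) / 1.1213 = 0.704 ε.

0.704 ε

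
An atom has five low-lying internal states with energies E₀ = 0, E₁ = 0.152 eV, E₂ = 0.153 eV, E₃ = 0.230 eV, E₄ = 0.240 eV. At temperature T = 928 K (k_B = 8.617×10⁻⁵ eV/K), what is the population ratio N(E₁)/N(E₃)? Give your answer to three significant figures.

2.65

k_BT = 8.617×10⁻⁵ × 928 K = 0.079966 eV.
n₁/n₃ = exp[−(E₁−E₃)/kT] = exp(−(-0.078 eV)/(0.079966 eV)) = exp(0.97541) = 2.65.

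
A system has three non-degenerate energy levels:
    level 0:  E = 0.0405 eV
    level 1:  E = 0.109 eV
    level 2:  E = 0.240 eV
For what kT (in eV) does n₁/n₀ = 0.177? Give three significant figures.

0.0396 eV

n₁/n₀ = exp[−(E₁−E₀)/kT] = 0.177.
⇒ (E₁−E₀)/kT = ln(1/0.177) = ln(5.6497) = 1.7316.
kT = 0.0685 eV / 1.7316 = 0.0396 eV.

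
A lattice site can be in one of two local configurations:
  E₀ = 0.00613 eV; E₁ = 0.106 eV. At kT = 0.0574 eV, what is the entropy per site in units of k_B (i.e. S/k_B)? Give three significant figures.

0.422

Eᵢ/kT = 0.10679, 1.8467.
Z = Σ e^(−Eᵢ/kT) = e^(−0.10679) + e^(−1.8467) = 0.89871 + 0.15776 = 1.0565.
⟨E⟩ = Σ EᵢPᵢ = 0.021043 eV.
S/k_B = ln Z + ⟨E⟩/kT = ln(1.0565) + 0.021043/0.0574 = 0.054962 + 0.36660 = 0.422.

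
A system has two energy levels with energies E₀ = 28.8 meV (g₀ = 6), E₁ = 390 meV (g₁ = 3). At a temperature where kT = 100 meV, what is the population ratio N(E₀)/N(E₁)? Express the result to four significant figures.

n₀/n₁ = (g₀/g₁) exp[−(E₀−E₁)/kT] = (6/3) × exp(−(-361.2 meV)/(100 meV)) = (6/3) × exp(3.61200) = 74.08.

74.08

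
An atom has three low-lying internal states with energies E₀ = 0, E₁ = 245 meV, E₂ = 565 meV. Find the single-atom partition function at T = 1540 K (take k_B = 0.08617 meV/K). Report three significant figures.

k_BT = 0.08617 × 1540 K = 132.70 meV.
Eᵢ/kT = 0, 1.8463, 4.2577.
Z = Σ e^(−Eᵢ/kT) = e^(−0) + e^(−1.8463) + e^(−4.2577) = 1.0000 + 0.15782 + 0.014155 = 1.1720.

Z = 1.17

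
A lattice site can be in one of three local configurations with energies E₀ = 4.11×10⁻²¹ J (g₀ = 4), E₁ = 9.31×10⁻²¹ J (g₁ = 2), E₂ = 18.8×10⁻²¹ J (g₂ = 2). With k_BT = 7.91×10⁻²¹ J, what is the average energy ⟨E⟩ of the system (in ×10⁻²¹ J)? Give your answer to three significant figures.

5.98 ×10⁻²¹ J

Eᵢ/kT = 0.51960, 1.1770, 2.3767.
Z = Σ gᵢe^(−Eᵢ/kT) = 4·e^(−0.51960) + 2·e^(−1.1770) + 2·e^(−2.3767) = 2.3790 + 0.61640 + 0.18571 = 3.1811.
⟨E⟩ = Σ Eᵢ gᵢe^(−Eᵢ/kT) / Z = (4.11·2.3790 + 9.31·0.61640 + 18.8·0.18571) / 3.1811 = 5.98 ×10⁻²¹ J.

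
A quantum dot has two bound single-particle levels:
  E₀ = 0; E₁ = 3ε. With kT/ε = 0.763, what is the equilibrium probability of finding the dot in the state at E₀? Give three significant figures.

0.981

Eᵢ/kT = 0, 3.9318.
Z = Σ e^(−Eᵢ/kT) = e^(−0) + e^(−3.9318) = 1.0000 + 0.019608 = 1.0196.
P₀ = e^(−E₀/kT) / Z = 1.0000/1.0196 = 0.981.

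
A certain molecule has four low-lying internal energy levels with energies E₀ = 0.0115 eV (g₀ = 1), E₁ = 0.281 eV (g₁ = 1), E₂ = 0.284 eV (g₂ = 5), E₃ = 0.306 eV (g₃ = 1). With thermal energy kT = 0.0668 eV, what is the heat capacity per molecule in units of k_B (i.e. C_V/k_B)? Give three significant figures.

Eᵢ/kT = 0.17216, 4.2066, 4.2515, 4.5808.
Z = Σ gᵢe^(−Eᵢ/kT) = 1·e^(−0.17216) + 1·e^(−4.2066) + 5·e^(−4.2515) + 1·e^(−4.5808) = 0.84184 + 0.014897 + 0.071214 + 0.010247 = 0.93820.
⟨E⟩ = 0.039680 eV, ⟨E²⟩ = 0.0085173 eV².
C_V/k_B = (⟨E²⟩ − ⟨E⟩²)/(kT)² = (0.0085173 − 0.0015745)/0.0044622 = 1.56.

1.56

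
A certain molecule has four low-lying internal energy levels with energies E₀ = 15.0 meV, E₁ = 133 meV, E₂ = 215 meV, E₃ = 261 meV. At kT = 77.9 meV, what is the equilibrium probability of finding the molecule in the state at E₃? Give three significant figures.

0.0317

Eᵢ/kT = 0.19255, 1.7073, 2.7599, 3.3504.
Z = Σ e^(−Eᵢ/kT) = e^(−0.19255) + e^(−1.7073) + e^(−2.7599) + e^(−3.3504) = 0.82485 + 0.18135 + 0.063298 + 0.035070 = 1.1046.
P₃ = e^(−E₃/kT) / Z = 0.035070/1.1046 = 0.0317.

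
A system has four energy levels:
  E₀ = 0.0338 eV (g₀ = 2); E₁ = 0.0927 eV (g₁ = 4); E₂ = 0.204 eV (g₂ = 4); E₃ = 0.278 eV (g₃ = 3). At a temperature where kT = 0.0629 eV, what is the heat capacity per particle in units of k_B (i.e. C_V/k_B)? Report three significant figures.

Eᵢ/kT = 0.53736, 1.4738, 3.2432, 4.4197.
Z = Σ gᵢe^(−Eᵢ/kT) = 2·e^(−0.53736) + 4·e^(−1.4738) + 4·e^(−3.2432) + 3·e^(−4.4197) = 1.1686 + 0.91621 + 0.15616 + 0.036114 = 2.2771.
⟨E⟩ = 0.073044 eV, ⟨E²⟩ = 0.0081235 eV².
C_V/k_B = (⟨E²⟩ − ⟨E⟩²)/(kT)² = (0.0081235 − 0.0053354)/0.0039564 = 0.705.

0.705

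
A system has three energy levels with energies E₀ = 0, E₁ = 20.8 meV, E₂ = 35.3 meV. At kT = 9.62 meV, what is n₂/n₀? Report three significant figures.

n₂/n₀ = exp[−(E₂−E₀)/kT] = exp(−(35.3 meV)/(9.62 meV)) = exp(-3.6694) = 0.0255.

0.0255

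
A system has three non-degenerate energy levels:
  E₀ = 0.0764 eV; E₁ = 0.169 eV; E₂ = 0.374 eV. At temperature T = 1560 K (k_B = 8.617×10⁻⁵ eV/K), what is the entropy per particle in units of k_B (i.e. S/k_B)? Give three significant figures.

k_BT = 8.617×10⁻⁵ × 1560 K = 0.13443 eV.
Eᵢ/kT = 0.56833, 1.2572, 2.7821.
Z = Σ e^(−Eᵢ/kT) = e^(−0.56833) + e^(−1.2572) + e^(−2.7821) = 0.56647 + 0.28445 + 0.061908 = 0.91283.
⟨E⟩ = Σ EᵢPᵢ = 0.12544 eV.
S/k_B = ln Z + ⟨E⟩/kT = ln(0.91283) + 0.12544/0.13443 = -0.091206 + 0.93313 = 0.842.

0.842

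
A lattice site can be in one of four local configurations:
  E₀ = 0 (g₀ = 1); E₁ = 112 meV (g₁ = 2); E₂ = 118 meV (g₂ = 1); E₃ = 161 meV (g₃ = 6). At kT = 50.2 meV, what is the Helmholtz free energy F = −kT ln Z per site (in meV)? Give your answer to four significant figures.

Eᵢ/kT = 0, 2.23108, 2.35060, 3.20717.
Z = Σ gᵢe^(−Eᵢ/kT) = 1·e^(−0) + 2·e^(−2.23108) + 1·e^(−2.35060) + 6·e^(−3.20717) = 1.00000 + 0.214825 + 0.0953120 + 0.242826 = 1.55296.
F = −kT ln Z = −50.2 × ln(1.55296) = −50.2 × 0.440163 = -22.10 meV.

-22.10 meV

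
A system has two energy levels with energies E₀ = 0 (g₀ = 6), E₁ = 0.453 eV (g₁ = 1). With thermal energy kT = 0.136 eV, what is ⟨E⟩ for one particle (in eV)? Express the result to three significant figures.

0.00268 eV

Eᵢ/kT = 0, 3.3309.
Z = Σ gᵢe^(−Eᵢ/kT) = 6·e^(−0) + 1·e^(−3.3309) = 6.0000 + 0.035761 = 6.0358.
⟨E⟩ = Σ Eᵢ gᵢe^(−Eᵢ/kT) / Z = (0·6.0000 + 0.453·0.035761) / 6.0358 = 0.00268 eV.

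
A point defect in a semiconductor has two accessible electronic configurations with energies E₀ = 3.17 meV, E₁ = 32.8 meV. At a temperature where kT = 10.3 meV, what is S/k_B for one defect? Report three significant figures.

0.208

Eᵢ/kT = 0.30777, 3.1845.
Z = Σ e^(−Eᵢ/kT) = e^(−0.30777) + e^(−3.1845) = 0.73508 + 0.041399 = 0.77648.
⟨E⟩ = Σ EᵢPᵢ = 4.7498 meV.
S/k_B = ln Z + ⟨E⟩/kT = ln(0.77648) + 4.7498/10.3 = -0.25298 + 0.46115 = 0.208.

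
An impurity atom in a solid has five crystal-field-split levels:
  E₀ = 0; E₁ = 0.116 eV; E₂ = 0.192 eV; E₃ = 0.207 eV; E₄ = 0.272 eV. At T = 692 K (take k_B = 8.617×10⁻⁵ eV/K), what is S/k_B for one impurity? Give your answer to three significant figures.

k_BT = 8.617×10⁻⁵ × 692 K = 0.059630 eV.
Eᵢ/kT = 0, 1.9453, 3.2199, 3.4714, 4.5615.
Z = Σ e^(−Eᵢ/kT) = e^(−0) + e^(−1.9453) + e^(−3.2199) + e^(−3.4714) + e^(−4.5615) = 1.0000 + 0.14294 + 0.039959 + 0.031073 + 0.010446 = 1.2244.
⟨E⟩ = Σ EᵢPᵢ = 0.027382 eV.
S/k_B = ln Z + ⟨E⟩/kT = ln(1.2244) + 0.027382/0.059630 = 0.20245 + 0.45920 = 0.662.

0.662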